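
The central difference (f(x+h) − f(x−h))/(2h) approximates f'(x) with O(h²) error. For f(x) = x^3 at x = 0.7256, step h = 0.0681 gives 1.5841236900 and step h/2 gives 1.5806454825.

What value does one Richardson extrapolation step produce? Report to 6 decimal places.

The method has order 2: 2^2 = 4.
4×1.5806454825 = 6.3225819300; subtract 1.5841236900 → 4.7384582400
4.7384582400 ÷ 3 = 1.5794860800

1.579486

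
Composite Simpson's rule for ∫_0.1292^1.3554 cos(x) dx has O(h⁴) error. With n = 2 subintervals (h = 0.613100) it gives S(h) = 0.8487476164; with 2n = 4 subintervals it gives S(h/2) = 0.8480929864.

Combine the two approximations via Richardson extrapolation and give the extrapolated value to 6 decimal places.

0.848049

Error is O(h^4); halving h shrinks it by 2^4 = 16.
2^4·A(h/2) = 13.5694877824; minus A(h) gives 12.7207401660.
Denominator 16 − 1 = 15.
R = 12.7207401660/15 = 0.8480493444
Correction |R − A(h/2)| = 4.364e-05; gap |A(h/2) − A(h)| = 6.546e-04.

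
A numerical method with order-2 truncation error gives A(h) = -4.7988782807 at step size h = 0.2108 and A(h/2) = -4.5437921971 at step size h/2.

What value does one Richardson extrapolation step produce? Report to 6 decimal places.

-4.458764

Leading term ∝ h^2; use weight 4 = 2^2.
4 × (-4.5437921971) − (-4.7988782807) = -13.3762905077
Denominator 4 − 1 = 3.
So the Richardson estimate is -4.4587635026.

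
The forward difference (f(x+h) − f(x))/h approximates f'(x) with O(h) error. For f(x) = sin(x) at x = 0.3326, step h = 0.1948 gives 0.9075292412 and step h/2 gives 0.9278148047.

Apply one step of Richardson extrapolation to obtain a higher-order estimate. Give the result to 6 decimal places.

0.948100

Order 1 gives 2^r = 2 and 2^r − 1 = 1.
Top: 2(0.9278148047) − (0.9075292412) = 0.9481003682
Divide by 2^1 − 1 = 1.
Result: 0.9481003682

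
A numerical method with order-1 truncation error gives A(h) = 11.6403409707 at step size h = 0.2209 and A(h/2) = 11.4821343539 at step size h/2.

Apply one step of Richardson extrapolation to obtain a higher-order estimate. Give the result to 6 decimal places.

11.323928

With r = 1 the leading error scales as h^1, so the weight is 2^1 = 2.
Weighted: 22.9642687078 − 11.6403409707 = 11.3239277371
11.3239277371 ÷ 1 = 11.3239277371
Correction |R − A(h/2)| = 1.582e-01; gap |A(h/2) − A(h)| = 1.582e-01.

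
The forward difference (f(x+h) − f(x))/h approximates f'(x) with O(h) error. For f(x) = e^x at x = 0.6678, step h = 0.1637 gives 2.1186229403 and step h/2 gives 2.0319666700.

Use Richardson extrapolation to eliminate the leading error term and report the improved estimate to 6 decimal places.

Method order is 1; weight 2^1 = 2.
Top: 2(2.0319666700) − (2.1186229403) = 1.9453103997
R = 1.9453103997/1 = 1.9453103997
Correction |R − A(h/2)| = 8.666e-02; gap |A(h/2) − A(h)| = 8.666e-02.

1.945310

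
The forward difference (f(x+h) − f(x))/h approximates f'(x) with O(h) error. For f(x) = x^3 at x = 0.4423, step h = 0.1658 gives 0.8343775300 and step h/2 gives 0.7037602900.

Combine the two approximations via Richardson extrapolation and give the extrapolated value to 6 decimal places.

0.573143

Error is O(h^1); halving h shrinks it by 2^1 = 2.
Weighted: 1.4075205800 − 0.8343775300 = 0.5731430500
Divide by 2^1 − 1 = 1.
0.5731430500 ÷ 1 = 0.5731430500
Shift from A(h/2): −0.1306172400.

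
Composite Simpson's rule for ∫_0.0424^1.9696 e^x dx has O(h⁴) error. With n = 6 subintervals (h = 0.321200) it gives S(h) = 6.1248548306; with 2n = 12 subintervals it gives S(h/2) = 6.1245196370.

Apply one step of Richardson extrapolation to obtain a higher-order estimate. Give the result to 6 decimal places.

6.124497

With r = 4 the leading error scales as h^4, so the weight is 2^4 = 16.
Weighted: 97.9923141920 − 6.1248548306 = 91.8674593614
R = 91.8674593614/15 = 6.1244972908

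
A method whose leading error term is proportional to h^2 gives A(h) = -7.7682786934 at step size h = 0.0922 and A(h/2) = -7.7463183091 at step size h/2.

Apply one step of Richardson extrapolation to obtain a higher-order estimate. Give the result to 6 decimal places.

-7.738998

r = 2, so 2^r = 4.
2^2·A(h/2) = -30.9852732364; minus A(h) gives -23.2169945430.
(4·(-7.7463183091) − (-7.7682786934))/(4 − 1) = -7.7389981810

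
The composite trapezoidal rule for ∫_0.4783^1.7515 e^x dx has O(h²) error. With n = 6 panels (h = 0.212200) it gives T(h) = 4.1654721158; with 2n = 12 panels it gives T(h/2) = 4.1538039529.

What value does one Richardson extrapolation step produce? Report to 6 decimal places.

Leading term ∝ h^2; use weight 4 = 2^2.
4×4.1538039529 = 16.6152158116; 16.6152158116 − 4.1654721158 = 12.4497436958
Denominator 4 − 1 = 3.
12.4497436958 ÷ 3 = 4.1499145653

4.149915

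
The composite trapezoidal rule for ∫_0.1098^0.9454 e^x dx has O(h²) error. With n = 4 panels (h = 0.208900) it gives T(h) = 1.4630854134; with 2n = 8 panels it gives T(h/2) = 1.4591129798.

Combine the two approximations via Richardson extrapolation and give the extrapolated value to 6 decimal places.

1.457789

Method order is 2; weight 2^2 = 4.
Difference of the inputs: 1.4591129798 − 1.4630854134 = -0.0039724336
Divide by 2^2 − 1 = 3: (-0.0039724336)/3 = -0.0013241445
R = A(h/2) + (A(h/2) − A(h))/3 = 1.4591129798 − 0.0013241445 = 1.4577888353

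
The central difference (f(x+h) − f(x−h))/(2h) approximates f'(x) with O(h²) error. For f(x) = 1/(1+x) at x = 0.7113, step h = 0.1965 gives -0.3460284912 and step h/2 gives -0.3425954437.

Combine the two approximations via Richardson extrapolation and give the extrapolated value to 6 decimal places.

-0.341451

r = 2: numerator weight 4, denominator 3.
Difference of the inputs: -0.3425954437 − (-0.3460284912) = 0.0034330475
Divide by 2^2 − 1 = 3: 0.0034330475/3 = 0.0011443492
R = -0.3425954437 + 0.0011443492 = -0.3414510945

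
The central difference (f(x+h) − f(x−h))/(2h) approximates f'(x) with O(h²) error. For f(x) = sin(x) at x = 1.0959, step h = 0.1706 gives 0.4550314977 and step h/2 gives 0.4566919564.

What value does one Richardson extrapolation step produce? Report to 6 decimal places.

0.457245

The method has order 2: 2^2 = 4.
Difference of the inputs: 0.4566919564 − 0.4550314977 = 0.0016604587
Divide by 2^2 − 1 = 3: 0.0016604587/3 = 0.0005534862
R = 0.4566919564 + 0.0005534862 = 0.4572454426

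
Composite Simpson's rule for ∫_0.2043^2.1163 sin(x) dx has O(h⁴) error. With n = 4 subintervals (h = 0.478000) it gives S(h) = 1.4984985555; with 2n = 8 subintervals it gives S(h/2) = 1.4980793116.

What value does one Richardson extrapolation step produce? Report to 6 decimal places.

Leading term ∝ h^4; use weight 16 = 2^4.
16 × 1.4980793116 = 23.9692689856; 23.9692689856 − 1.4984985555 = 22.4707704301
R = 22.4707704301/15 = 1.4980513620

1.498051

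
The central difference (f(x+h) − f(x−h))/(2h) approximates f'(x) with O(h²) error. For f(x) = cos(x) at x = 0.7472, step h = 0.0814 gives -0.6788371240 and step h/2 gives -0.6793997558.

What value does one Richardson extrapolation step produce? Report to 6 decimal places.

-0.679587

The method has order 2: 2^2 = 4.
4·(-0.6793997558) = -2.7175990232; subtract (-0.6788371240) → -2.0387618992
(4·(-0.6793997558) − (-0.6788371240))/(4 − 1) = -0.6795872997
Shift from A(h/2): −0.0001875439.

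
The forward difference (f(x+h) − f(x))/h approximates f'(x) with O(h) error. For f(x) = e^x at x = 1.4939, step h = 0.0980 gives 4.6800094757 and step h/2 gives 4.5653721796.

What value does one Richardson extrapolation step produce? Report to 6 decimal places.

Order 1 gives 2^r = 2 and 2^r − 1 = 1.
Weighted: 9.1307443592 − 4.6800094757 = 4.4507348835
Extrapolated: 4.4507348835 / 1 = 4.4507348835
Correction |R − A(h/2)| = 1.146e-01; gap |A(h/2) − A(h)| = 1.146e-01.

4.450735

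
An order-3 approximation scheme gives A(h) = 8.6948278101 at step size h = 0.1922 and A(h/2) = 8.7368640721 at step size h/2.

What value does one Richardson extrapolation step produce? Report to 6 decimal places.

The method has order 3: 2^3 = 8.
2^3·A(h/2) = 69.8949125768; minus A(h) gives 61.2000847667.
R = 61.2000847667/7 = 8.7428692524
Correction |R − A(h/2)| = 6.005e-03; gap |A(h/2) − A(h)| = 4.204e-02.

8.742869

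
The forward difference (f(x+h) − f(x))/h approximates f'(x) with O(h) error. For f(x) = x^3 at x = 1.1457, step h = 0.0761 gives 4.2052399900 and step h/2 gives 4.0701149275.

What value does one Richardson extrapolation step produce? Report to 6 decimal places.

3.934990

The method has order 1: 2^1 = 2.
Difference of the inputs: 4.0701149275 − 4.2052399900 = -0.1351250625
Correction (A(h/2) − A(h))/(2 − 1) = (-0.1351250625)/1 = -0.1351250625
R = 4.0701149275 − 0.1351250625 = 3.9349898650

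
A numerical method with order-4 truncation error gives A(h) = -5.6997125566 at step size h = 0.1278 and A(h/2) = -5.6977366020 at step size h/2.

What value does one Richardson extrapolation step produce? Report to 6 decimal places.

-5.697605

The method has order 4: 2^4 = 16.
16*(-5.6977366020) = -91.1637856320; (-91.1637856320) − (-5.6997125566) = -85.4640730754
(16*(-5.6977366020) − (-5.6997125566))/(16 − 1) = -5.6976048717
Shift from A(h/2): +0.0001317303.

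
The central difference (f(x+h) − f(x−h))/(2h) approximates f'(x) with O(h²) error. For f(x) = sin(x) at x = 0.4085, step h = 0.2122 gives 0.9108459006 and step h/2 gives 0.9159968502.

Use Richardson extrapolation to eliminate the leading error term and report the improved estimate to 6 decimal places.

0.917714

Leading term ∝ h^2; use weight 4 = 2^2.
Difference of the inputs: 0.9159968502 − 0.9108459006 = 0.0051509496
Correction (A(h/2) − A(h))/(4 − 1) = 0.0051509496/3 = 0.0017169832
R = A(h/2) + (A(h/2) − A(h))/3 = 0.9159968502 + 0.0017169832 = 0.9177138334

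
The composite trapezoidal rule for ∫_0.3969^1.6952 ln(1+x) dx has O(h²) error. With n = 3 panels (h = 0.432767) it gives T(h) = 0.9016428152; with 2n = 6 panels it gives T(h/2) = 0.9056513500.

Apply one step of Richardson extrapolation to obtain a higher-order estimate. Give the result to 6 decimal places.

Error is O(h^2); halving h shrinks it by 2^2 = 4.
A(h/2) − A(h) = 0.9056513500 − 0.9016428152 = 0.0040085348
Correction (A(h/2) − A(h))/(4 − 1) = 0.0040085348/3 = 0.0013361783
R = A(h/2) + (A(h/2) − A(h))/3 = 0.9056513500 + 0.0013361783 = 0.9069875283

0.906988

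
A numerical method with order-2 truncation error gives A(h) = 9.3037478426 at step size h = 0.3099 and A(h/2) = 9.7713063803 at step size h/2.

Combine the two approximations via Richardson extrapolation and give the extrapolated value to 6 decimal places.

Order 2 gives 2^r = 4 and 2^r − 1 = 3.
Numerator 4 × A(h/2) − A(h) = 4 × 9.7713063803 − 9.3037478426 = 29.7814776786
Divide by 2^2 − 1 = 3.
(4 × 9.7713063803 − 9.3037478426)/(4 − 1) = 9.9271592262

9.927159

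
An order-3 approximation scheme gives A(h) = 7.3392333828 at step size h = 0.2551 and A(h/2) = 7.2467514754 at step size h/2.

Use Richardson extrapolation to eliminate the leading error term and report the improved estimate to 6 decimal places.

7.233540

With r = 3 the leading error scales as h^3, so the weight is 2^3 = 8.
Numerator 8·A(h/2) − A(h) = 8·7.2467514754 − 7.3392333828 = 50.6347784204
Divide by 2^3 − 1 = 7.
Result: 7.2335397743
Shift from A(h/2): −0.0132117011.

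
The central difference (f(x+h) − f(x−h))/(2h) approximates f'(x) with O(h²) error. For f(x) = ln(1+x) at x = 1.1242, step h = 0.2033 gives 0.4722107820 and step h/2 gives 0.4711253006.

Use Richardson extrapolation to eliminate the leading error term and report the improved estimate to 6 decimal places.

0.470763

r = 2: numerator weight 4, denominator 3.
4 × 0.4711253006 = 1.8845012024; subtract 0.4722107820 → 1.4122904204
Denominator 4 − 1 = 3.
Extrapolated: 1.4122904204 / 3 = 0.4707634735
Shift from A(h/2): −0.0003618271.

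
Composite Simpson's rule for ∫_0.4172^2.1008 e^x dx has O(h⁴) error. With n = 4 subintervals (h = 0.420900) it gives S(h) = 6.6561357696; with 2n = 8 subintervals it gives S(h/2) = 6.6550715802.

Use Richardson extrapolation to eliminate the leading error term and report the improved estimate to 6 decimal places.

Leading term ∝ h^4; use weight 16 = 2^4.
A(h/2) − A(h) = 6.6550715802 − 6.6561357696 = -0.0010641894
Divide by 2^4 − 1 = 15: (-0.0010641894)/15 = -0.0000709460
R = A(h/2) + (A(h/2) − A(h))/15 = 6.6550715802 − 0.0000709460 = 6.6550006342

6.655001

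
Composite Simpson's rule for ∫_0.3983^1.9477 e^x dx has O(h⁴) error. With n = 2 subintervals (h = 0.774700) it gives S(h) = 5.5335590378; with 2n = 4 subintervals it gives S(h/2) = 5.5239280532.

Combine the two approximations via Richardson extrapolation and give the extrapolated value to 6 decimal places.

5.523286

Leading term ∝ h^4; use weight 16 = 2^4.
Top: 16(5.5239280532) − (5.5335590378) = 82.8492898134
Divide by 2^4 − 1 = 15.
Result: 5.5232859876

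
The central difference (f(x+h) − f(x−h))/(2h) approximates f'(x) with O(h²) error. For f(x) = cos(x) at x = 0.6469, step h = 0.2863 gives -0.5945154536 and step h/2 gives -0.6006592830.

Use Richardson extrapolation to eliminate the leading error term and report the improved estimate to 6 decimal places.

-0.602707

Method order is 2; weight 2^2 = 4.
Numerator 4*A(h/2) − A(h) = 4*(-0.6006592830) − (-0.5945154536) = -1.8081216784
Denominator 4 − 1 = 3.
(-1.8081216784) ÷ 3 = -0.6027072261
Gap between inputs: 6.144e-03; correction applied: −0.0020479431.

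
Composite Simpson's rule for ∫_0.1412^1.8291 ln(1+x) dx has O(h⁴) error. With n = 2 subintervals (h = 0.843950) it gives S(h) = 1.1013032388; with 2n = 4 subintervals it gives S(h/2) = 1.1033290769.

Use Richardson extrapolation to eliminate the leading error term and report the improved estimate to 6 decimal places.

1.103464

r = 4: numerator weight 16, denominator 15.
2^4×A(h/2) = 17.6532652304; minus A(h) gives 16.5519619916.
Divide by 2^4 − 1 = 15.
Extrapolated: 16.5519619916 / 15 = 1.1034641328
Correction |R − A(h/2)| = 1.351e-04; gap |A(h/2) − A(h)| = 2.026e-03.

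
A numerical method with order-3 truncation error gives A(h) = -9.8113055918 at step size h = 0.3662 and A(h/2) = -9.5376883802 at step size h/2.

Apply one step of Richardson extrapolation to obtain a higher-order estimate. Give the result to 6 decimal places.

Leading term ∝ h^3; use weight 8 = 2^3.
Weighted: (-76.3015070416) − (-9.8113055918) = -66.4902014498
Denominator 8 − 1 = 7.
R = (-66.4902014498)/7 = -9.4986002071
Gap between inputs: 2.736e-01; correction applied: +0.0390881731.

-9.498600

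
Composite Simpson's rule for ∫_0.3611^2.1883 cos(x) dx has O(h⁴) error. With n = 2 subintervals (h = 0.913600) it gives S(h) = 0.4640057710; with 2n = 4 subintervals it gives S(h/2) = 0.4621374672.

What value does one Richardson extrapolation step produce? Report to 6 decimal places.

r = 4: numerator weight 16, denominator 15.
2^4*A(h/2) = 7.3941994752; minus A(h) gives 6.9301937042.
Extrapolated: 6.9301937042 / 15 = 0.4620129136

0.462013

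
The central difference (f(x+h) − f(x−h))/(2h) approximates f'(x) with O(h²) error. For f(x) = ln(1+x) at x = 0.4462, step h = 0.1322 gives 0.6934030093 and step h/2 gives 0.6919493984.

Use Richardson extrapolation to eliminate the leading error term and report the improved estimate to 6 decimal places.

0.691465

Leading term ∝ h^2; use weight 4 = 2^2.
A(h/2) − A(h) = 0.6919493984 − 0.6934030093 = -0.0014536109
Divide by 2^2 − 1 = 3: (-0.0014536109)/3 = -0.0004845370
R = 0.6919493984 − 0.0004845370 = 0.6914648614
Gap between inputs: 1.454e-03; correction applied: −0.0004845370.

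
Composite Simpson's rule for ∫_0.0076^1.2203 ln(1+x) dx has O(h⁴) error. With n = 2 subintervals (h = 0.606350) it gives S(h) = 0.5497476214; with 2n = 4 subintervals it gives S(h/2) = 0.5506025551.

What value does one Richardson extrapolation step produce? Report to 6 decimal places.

With r = 4 the leading error scales as h^4, so the weight is 2^4 = 16.
Difference of the inputs: 0.5506025551 − 0.5497476214 = 0.0008549337
Correction (A(h/2) − A(h))/(16 − 1) = 0.0008549337/15 = 0.0000569956
R = 0.5506025551 + 0.0000569956 = 0.5506595507

0.550660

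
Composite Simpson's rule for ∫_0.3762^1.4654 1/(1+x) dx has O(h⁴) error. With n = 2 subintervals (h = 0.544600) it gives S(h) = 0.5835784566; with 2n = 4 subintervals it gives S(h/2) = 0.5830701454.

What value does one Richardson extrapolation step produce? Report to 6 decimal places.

0.583036

r = 4, so 2^r = 16.
16*0.5830701454 − 0.5835784566 = 8.7455438698
Denominator 16 − 1 = 15.
8.7455438698 ÷ 15 = 0.5830362580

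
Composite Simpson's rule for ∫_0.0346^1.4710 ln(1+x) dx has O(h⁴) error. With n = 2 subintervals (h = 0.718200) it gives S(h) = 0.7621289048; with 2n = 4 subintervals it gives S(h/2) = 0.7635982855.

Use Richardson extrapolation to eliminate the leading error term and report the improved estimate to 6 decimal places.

The method has order 4: 2^4 = 16.
Top: 16(0.7635982855) − (0.7621289048) = 11.4554436632
Divide by 2^4 − 1 = 15.
Extrapolated: 11.4554436632 / 15 = 0.7636962442

0.763696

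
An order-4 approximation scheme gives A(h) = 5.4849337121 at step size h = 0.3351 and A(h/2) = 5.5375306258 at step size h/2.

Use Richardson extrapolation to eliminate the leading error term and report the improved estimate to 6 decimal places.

5.541037

The method has order 4: 2^4 = 16.
Top: 16(5.5375306258) − (5.4849337121) = 83.1155563007
Divide by 2^4 − 1 = 15.
R = 83.1155563007/15 = 5.5410370867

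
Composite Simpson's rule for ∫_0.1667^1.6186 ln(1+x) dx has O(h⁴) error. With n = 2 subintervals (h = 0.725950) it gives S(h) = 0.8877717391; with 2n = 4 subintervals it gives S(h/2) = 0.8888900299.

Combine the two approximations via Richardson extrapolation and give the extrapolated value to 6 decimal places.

0.888965

r = 4, so 2^r = 16.
Difference of the inputs: 0.8888900299 − 0.8877717391 = 0.0011182908
Correction (A(h/2) − A(h))/(16 − 1) = 0.0011182908/15 = 0.0000745527
R = 0.8888900299 + 0.0000745527 = 0.8889645826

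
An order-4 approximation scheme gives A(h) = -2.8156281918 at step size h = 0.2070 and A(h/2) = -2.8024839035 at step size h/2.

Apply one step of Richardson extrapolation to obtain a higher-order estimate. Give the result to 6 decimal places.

Order 4 gives 2^r = 16 and 2^r − 1 = 15.
2^4×A(h/2) = -44.8397424560; minus A(h) gives -42.0241142642.
Divide by 2^4 − 1 = 15.
(-42.0241142642) ÷ 15 = -2.8016076176
Gap between inputs: 1.314e-02; correction applied: +0.0008762859.

-2.801608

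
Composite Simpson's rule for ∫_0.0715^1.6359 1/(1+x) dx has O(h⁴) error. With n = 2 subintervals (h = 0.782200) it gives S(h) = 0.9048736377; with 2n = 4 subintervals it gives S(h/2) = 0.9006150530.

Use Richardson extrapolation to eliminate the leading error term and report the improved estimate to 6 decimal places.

Error is O(h^4); halving h shrinks it by 2^4 = 16.
2^4 × A(h/2) = 14.4098408480; minus A(h) gives 13.5049672103.
R = 13.5049672103/15 = 0.9003311474
Gap between inputs: 4.259e-03; correction applied: −0.0002839056.

0.900331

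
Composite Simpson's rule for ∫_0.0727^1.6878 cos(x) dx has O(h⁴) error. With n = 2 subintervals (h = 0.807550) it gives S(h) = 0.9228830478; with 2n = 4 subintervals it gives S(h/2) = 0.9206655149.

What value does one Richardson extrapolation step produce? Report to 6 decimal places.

0.920518

r = 4: numerator weight 16, denominator 15.
Numerator 16·A(h/2) − A(h) = 16·0.9206655149 − 0.9228830478 = 13.8077651906
13.8077651906 ÷ 15 = 0.9205176794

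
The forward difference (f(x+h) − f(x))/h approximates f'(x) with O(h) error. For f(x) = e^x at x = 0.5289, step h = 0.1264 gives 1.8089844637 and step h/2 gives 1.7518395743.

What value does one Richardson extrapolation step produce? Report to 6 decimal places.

Order 1 gives 2^r = 2 and 2^r − 1 = 1.
2^1*A(h/2) = 3.5036791486; minus A(h) gives 1.6946946849.
(2*1.7518395743 − 1.8089844637)/(2 − 1) = 1.6946946849
Gap between inputs: 5.714e-02; correction applied: −0.0571448894.

1.694695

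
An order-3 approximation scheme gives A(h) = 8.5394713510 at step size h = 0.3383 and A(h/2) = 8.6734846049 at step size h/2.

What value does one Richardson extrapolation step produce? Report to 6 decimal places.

8.692629

Error is O(h^3); halving h shrinks it by 2^3 = 8.
Difference of the inputs: 8.6734846049 − 8.5394713510 = 0.1340132539
Divide by 2^3 − 1 = 7: 0.1340132539/7 = 0.0191447506
R = A(h/2) + (A(h/2) − A(h))/7 = 8.6734846049 + 0.0191447506 = 8.6926293555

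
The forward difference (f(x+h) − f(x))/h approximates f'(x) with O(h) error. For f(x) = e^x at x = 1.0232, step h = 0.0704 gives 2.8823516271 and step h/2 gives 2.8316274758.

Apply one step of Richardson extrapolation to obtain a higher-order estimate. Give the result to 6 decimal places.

2.780903

Method order is 1; weight 2^1 = 2.
2^1×A(h/2) = 5.6632549516; minus A(h) gives 2.7809033245.
Divide by 2^1 − 1 = 1.
2.7809033245 ÷ 1 = 2.7809033245
Correction |R − A(h/2)| = 5.072e-02; gap |A(h/2) − A(h)| = 5.072e-02.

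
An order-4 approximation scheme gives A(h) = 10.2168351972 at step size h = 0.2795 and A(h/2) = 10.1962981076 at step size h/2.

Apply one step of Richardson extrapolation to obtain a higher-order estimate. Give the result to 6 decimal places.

10.194929

Order 4 gives 2^r = 16 and 2^r − 1 = 15.
16·10.1962981076 = 163.1407697216; 163.1407697216 − 10.2168351972 = 152.9239345244
Divide by 2^4 − 1 = 15.
(16·10.1962981076 − 10.2168351972)/(16 − 1) = 10.1949289683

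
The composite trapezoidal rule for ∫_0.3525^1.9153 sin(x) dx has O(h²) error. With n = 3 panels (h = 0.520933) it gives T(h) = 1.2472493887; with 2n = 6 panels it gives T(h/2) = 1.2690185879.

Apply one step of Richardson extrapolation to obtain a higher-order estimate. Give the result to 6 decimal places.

1.276275

r = 2, so 2^r = 4.
Weighted: 5.0760743516 − 1.2472493887 = 3.8288249629
Extrapolated: 3.8288249629 / 3 = 1.2762749876
Correction |R − A(h/2)| = 7.256e-03; gap |A(h/2) − A(h)| = 2.177e-02.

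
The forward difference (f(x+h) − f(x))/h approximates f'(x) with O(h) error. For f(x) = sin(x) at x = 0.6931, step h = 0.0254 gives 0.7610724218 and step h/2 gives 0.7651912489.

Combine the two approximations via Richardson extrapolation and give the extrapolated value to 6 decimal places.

0.769310

r = 1, so 2^r = 2.
A(h/2) − A(h) = 0.7651912489 − 0.7610724218 = 0.0041188271
Correction (A(h/2) − A(h))/(2 − 1) = 0.0041188271/1 = 0.0041188271
R = A(h/2) + (A(h/2) − A(h))/1 = 0.7651912489 + 0.0041188271 = 0.7693100760
Correction |R − A(h/2)| = 4.119e-03; gap |A(h/2) − A(h)| = 4.119e-03.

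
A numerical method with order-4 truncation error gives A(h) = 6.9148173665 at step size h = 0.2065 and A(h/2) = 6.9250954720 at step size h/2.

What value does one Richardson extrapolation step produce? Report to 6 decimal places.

6.925781

Leading term ∝ h^4; use weight 16 = 2^4.
Top: 16(6.9250954720) − (6.9148173665) = 103.8867101855
Extrapolated: 103.8867101855 / 15 = 6.9257806790
Correction |R − A(h/2)| = 6.852e-04; gap |A(h/2) − A(h)| = 1.028e-02.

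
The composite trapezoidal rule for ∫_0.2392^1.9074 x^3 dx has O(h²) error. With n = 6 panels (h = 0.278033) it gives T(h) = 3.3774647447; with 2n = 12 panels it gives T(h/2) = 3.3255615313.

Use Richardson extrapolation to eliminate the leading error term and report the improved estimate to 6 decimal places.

3.308260

Leading term ∝ h^2; use weight 4 = 2^2.
Numerator 4·A(h/2) − A(h) = 4·3.3255615313 − 3.3774647447 = 9.9247813805
Divide by 2^2 − 1 = 3.
Extrapolated: 9.9247813805 / 3 = 3.3082604602
Gap between inputs: 5.190e-02; correction applied: −0.0173010711.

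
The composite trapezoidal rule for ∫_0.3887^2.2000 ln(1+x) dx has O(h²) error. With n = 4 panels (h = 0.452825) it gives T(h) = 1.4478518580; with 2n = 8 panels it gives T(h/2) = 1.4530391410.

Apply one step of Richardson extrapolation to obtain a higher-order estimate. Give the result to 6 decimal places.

1.454768

The method has order 2: 2^2 = 4.
Weighted: 5.8121565640 − 1.4478518580 = 4.3643047060
Divide by 2^2 − 1 = 3.
R = 4.3643047060/3 = 1.4547682353
Gap between inputs: 5.187e-03; correction applied: +0.0017290943.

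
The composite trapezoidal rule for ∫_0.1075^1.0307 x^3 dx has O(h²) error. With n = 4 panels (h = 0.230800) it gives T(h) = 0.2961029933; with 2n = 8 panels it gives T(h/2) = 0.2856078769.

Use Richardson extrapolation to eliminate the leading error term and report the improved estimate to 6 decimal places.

0.282110

The method has order 2: 2^2 = 4.
Weighted: 1.1424315076 − 0.2961029933 = 0.8463285143
0.8463285143 ÷ 3 = 0.2821095048
Correction |R − A(h/2)| = 3.498e-03; gap |A(h/2) − A(h)| = 1.050e-02.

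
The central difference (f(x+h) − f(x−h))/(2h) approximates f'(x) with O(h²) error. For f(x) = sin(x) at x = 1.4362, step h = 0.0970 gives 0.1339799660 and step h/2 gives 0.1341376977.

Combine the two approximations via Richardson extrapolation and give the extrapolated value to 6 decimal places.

With r = 2 the leading error scales as h^2, so the weight is 2^2 = 4.
A(h/2) − A(h) = 0.1341376977 − 0.1339799660 = 0.0001577317
Divide by 2^2 − 1 = 3: 0.0001577317/3 = 0.0000525772
R = 0.1341376977 + 0.0000525772 = 0.1341902749
Shift from A(h/2): +0.0000525772.

0.134190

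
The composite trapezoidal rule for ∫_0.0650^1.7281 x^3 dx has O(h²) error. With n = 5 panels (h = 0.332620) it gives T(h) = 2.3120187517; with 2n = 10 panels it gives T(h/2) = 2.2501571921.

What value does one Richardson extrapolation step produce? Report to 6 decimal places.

2.229537

With r = 2 the leading error scales as h^2, so the weight is 2^2 = 4.
Difference of the inputs: 2.2501571921 − 2.3120187517 = -0.0618615596
Divide by 2^2 − 1 = 3: (-0.0618615596)/3 = -0.0206205199
R = A(h/2) + (A(h/2) − A(h))/3 = 2.2501571921 − 0.0206205199 = 2.2295366722
Shift from A(h/2): −0.0206205199.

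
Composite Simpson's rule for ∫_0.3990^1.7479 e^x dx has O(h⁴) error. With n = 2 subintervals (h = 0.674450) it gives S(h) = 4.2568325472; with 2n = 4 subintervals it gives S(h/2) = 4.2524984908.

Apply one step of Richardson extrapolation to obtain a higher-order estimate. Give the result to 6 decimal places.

4.252210

Leading term ∝ h^4; use weight 16 = 2^4.
Top: 16(4.2524984908) − (4.2568325472) = 63.7831433056
63.7831433056 ÷ 15 = 4.2522095537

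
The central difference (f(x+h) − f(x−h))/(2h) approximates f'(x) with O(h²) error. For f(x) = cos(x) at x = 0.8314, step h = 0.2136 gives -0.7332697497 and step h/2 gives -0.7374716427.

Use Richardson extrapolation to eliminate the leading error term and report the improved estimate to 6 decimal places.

-0.738872

r = 2: numerator weight 4, denominator 3.
Top: 4(-0.7374716427) − (-0.7332697497) = -2.2166168211
(-2.2166168211) ÷ 3 = -0.7388722737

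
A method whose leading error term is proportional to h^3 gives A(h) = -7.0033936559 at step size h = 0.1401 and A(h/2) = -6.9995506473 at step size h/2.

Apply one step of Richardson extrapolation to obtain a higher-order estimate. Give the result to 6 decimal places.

-6.999002

Leading term ∝ h^3; use weight 8 = 2^3.
8*(-6.9995506473) = -55.9964051784; (-55.9964051784) − (-7.0033936559) = -48.9930115225
(-48.9930115225) ÷ 7 = -6.9990016461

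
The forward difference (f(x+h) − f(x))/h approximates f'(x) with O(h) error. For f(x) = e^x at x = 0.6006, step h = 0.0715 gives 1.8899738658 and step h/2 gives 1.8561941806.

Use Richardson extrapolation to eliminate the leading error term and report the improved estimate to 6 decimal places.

1.822414

The method has order 1: 2^1 = 2.
2^1·A(h/2) = 3.7123883612; minus A(h) gives 1.8224144954.
Divide by 2^1 − 1 = 1.
(2·1.8561941806 − 1.8899738658)/(2 − 1) = 1.8224144954
Correction |R − A(h/2)| = 3.378e-02; gap |A(h/2) − A(h)| = 3.378e-02.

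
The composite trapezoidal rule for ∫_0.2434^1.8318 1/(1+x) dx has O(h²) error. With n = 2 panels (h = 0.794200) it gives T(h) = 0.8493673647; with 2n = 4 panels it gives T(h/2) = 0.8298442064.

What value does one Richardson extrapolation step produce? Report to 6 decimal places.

Leading term ∝ h^2; use weight 4 = 2^2.
2^2×A(h/2) = 3.3193768256; minus A(h) gives 2.4700094609.
Extrapolated: 2.4700094609 / 3 = 0.8233364870
Shift from A(h/2): −0.0065077194.

0.823336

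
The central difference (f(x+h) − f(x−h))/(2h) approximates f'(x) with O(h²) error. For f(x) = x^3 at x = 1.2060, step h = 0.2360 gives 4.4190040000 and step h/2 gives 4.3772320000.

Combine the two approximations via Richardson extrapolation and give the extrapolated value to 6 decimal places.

Error is O(h^2); halving h shrinks it by 2^2 = 4.
2^2×A(h/2) = 17.5089280000; minus A(h) gives 13.0899240000.
Denominator 4 − 1 = 3.
So the Richardson estimate is 4.3633080000.
Gap between inputs: 4.177e-02; correction applied: −0.0139240000.

4.363308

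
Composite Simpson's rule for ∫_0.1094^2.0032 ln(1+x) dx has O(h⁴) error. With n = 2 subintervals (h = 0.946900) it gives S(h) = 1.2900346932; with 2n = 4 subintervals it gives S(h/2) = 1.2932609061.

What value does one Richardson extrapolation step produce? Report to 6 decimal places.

With r = 4 the leading error scales as h^4, so the weight is 2^4 = 16.
16*1.2932609061 = 20.6921744976; 20.6921744976 − 1.2900346932 = 19.4021398044
Denominator 16 − 1 = 15.
Extrapolated: 19.4021398044 / 15 = 1.2934759870
Shift from A(h/2): +0.0002150809.

1.293476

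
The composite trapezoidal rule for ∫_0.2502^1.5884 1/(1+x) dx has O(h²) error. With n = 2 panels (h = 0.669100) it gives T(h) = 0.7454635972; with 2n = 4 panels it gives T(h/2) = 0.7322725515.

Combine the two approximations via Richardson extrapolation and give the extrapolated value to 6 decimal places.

0.727876

Method order is 2; weight 2^2 = 4.
Weighted: 2.9290902060 − 0.7454635972 = 2.1836266088
Denominator 4 − 1 = 3.
Extrapolated: 2.1836266088 / 3 = 0.7278755363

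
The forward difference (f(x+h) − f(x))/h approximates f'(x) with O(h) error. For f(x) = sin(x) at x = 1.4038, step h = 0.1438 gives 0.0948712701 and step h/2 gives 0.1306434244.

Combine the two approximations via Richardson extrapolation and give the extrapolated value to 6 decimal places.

With r = 1 the leading error scales as h^1, so the weight is 2^1 = 2.
Numerator 2*A(h/2) − A(h) = 2*0.1306434244 − 0.0948712701 = 0.1664155787
Divide by 2^1 − 1 = 1.
So the Richardson estimate is 0.1664155787.

0.166416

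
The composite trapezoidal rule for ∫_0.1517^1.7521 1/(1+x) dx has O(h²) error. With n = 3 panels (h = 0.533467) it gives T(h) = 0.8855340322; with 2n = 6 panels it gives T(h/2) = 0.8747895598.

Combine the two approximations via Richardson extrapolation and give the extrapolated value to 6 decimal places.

Method order is 2; weight 2^2 = 4.
2^2×A(h/2) = 3.4991582392; minus A(h) gives 2.6136242070.
R = 2.6136242070/3 = 0.8712080690

0.871208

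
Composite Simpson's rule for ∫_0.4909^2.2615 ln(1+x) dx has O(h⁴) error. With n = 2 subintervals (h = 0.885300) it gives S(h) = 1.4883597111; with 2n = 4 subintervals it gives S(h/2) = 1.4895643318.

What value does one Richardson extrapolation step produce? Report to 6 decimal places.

The method has order 4: 2^4 = 16.
Top: 16(1.4895643318) − (1.4883597111) = 22.3446695977
Denominator 16 − 1 = 15.
R = 22.3446695977/15 = 1.4896446398
Correction |R − A(h/2)| = 8.031e-05; gap |A(h/2) − A(h)| = 1.205e-03.

1.489645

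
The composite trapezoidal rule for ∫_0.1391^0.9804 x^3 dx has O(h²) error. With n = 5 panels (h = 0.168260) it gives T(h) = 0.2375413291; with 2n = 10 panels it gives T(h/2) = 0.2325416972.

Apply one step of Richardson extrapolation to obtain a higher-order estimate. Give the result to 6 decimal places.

Method order is 2; weight 2^2 = 4.
Numerator 4×A(h/2) − A(h) = 4×0.2325416972 − 0.2375413291 = 0.6926254597
Divide by 2^2 − 1 = 3.
R = 0.6926254597/3 = 0.2308751532
Shift from A(h/2): −0.0016665440.

0.230875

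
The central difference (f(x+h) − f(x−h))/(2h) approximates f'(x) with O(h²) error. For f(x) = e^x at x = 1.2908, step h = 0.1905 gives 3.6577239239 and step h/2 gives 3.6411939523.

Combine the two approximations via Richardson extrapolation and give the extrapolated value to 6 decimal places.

3.635684

With r = 2 the leading error scales as h^2, so the weight is 2^2 = 4.
Top: 4(3.6411939523) − (3.6577239239) = 10.9070518853
Divide by 2^2 − 1 = 3.
Extrapolated: 10.9070518853 / 3 = 3.6356839618
Shift from A(h/2): −0.0055099905.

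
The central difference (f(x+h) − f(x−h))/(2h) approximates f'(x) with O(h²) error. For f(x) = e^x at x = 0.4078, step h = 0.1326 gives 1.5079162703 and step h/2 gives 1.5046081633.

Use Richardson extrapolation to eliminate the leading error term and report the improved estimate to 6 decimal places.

1.503505

Method order is 2; weight 2^2 = 4.
2^2 × A(h/2) = 6.0184326532; minus A(h) gives 4.5105163829.
Extrapolated: 4.5105163829 / 3 = 1.5035054610
Correction |R − A(h/2)| = 1.103e-03; gap |A(h/2) − A(h)| = 3.308e-03.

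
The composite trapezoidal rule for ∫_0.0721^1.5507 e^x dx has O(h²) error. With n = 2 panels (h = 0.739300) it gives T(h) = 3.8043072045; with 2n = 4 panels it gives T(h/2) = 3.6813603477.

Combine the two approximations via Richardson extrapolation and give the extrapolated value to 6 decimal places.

3.640378

The method has order 2: 2^2 = 4.
Weighted: 14.7254413908 − 3.8043072045 = 10.9211341863
(4 × 3.6813603477 − 3.8043072045)/(4 − 1) = 3.6403780621
Gap between inputs: 1.229e-01; correction applied: −0.0409822856.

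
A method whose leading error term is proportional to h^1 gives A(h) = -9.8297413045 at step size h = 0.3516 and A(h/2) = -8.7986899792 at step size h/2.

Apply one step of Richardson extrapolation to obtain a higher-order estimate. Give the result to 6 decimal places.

-7.767639

With r = 1 the leading error scales as h^1, so the weight is 2^1 = 2.
Top: 2(-8.7986899792) − (-9.8297413045) = -7.7676386539
R = (-7.7676386539)/1 = -7.7676386539
Correction |R − A(h/2)| = 1.031e+00; gap |A(h/2) − A(h)| = 1.031e+00.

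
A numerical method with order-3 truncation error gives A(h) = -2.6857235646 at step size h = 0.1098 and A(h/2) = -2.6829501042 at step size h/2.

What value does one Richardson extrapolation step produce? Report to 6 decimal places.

-2.682554

r = 3, so 2^r = 8.
Weighted: (-21.4636008336) − (-2.6857235646) = -18.7778772690
Extrapolated: (-18.7778772690) / 7 = -2.6825538956
Gap between inputs: 2.773e-03; correction applied: +0.0003962086.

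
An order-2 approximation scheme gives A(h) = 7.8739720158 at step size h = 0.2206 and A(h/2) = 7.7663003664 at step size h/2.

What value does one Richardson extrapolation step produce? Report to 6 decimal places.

With r = 2 the leading error scales as h^2, so the weight is 2^2 = 4.
Top: 4(7.7663003664) − (7.8739720158) = 23.1912294498
Divide by 2^2 − 1 = 3.
Extrapolated: 23.1912294498 / 3 = 7.7304098166
Gap between inputs: 1.077e-01; correction applied: −0.0358905498.

7.730410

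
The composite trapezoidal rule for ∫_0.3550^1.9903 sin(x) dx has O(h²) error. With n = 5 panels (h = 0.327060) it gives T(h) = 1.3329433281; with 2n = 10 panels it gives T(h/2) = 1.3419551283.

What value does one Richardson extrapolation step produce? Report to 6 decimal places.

r = 2, so 2^r = 4.
4 × 1.3419551283 = 5.3678205132; 5.3678205132 − 1.3329433281 = 4.0348771851
Divide by 2^2 − 1 = 3.
So the Richardson estimate is 1.3449590617.

1.344959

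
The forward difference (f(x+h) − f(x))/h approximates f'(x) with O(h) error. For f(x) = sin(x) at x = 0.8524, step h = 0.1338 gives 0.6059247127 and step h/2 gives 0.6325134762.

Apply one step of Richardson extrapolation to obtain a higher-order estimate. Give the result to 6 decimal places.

0.659102

r = 1: numerator weight 2, denominator 1.
2^1 × A(h/2) = 1.2650269524; minus A(h) gives 0.6591022397.
Denominator 2 − 1 = 1.
Result: 0.6591022397
Shift from A(h/2): +0.0265887635.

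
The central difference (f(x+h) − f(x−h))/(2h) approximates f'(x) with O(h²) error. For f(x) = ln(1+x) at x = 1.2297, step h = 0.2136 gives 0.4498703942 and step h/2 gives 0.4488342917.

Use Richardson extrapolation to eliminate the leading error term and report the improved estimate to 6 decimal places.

0.448489

Leading term ∝ h^2; use weight 4 = 2^2.
Weighted: 1.7953371668 − 0.4498703942 = 1.3454667726
Denominator 4 − 1 = 3.
So the Richardson estimate is 0.4484889242.
Correction |R − A(h/2)| = 3.454e-04; gap |A(h/2) − A(h)| = 1.036e-03.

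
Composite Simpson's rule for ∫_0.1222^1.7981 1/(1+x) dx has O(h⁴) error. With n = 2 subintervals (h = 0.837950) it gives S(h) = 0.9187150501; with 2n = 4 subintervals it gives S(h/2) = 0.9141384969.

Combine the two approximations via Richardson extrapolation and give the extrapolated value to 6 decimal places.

r = 4: numerator weight 16, denominator 15.
2^4 × A(h/2) = 14.6262159504; minus A(h) gives 13.7075009003.
Divide by 2^4 − 1 = 15.
(16 × 0.9141384969 − 0.9187150501)/(16 − 1) = 0.9138333934
Correction |R − A(h/2)| = 3.051e-04; gap |A(h/2) − A(h)| = 4.577e-03.

0.913833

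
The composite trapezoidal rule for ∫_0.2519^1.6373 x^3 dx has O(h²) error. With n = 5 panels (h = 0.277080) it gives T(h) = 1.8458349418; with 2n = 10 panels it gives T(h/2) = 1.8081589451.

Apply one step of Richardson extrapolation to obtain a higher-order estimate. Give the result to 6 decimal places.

1.795600

Leading term ∝ h^2; use weight 4 = 2^2.
Weighted: 7.2326357804 − 1.8458349418 = 5.3868008386
R = 5.3868008386/3 = 1.7956002795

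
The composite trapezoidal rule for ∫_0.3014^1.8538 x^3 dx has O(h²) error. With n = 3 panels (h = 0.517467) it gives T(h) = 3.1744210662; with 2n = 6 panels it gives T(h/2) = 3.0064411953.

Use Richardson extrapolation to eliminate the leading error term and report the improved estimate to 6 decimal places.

2.950448

Method order is 2; weight 2^2 = 4.
4·3.0064411953 = 12.0257647812; 12.0257647812 − 3.1744210662 = 8.8513437150
Extrapolated: 8.8513437150 / 3 = 2.9504479050
Gap between inputs: 1.680e-01; correction applied: −0.0559932903.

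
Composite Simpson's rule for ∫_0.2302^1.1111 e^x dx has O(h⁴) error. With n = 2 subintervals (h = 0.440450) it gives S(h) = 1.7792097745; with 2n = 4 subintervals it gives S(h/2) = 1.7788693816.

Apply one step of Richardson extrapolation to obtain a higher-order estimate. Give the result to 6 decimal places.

1.778847

r = 4: numerator weight 16, denominator 15.
Difference of the inputs: 1.7788693816 − 1.7792097745 = -0.0003403929
Divide by 2^4 − 1 = 15: (-0.0003403929)/15 = -0.0000226929
R = A(h/2) + (A(h/2) − A(h))/15 = 1.7788693816 − 0.0000226929 = 1.7788466887
Shift from A(h/2): −0.0000226929.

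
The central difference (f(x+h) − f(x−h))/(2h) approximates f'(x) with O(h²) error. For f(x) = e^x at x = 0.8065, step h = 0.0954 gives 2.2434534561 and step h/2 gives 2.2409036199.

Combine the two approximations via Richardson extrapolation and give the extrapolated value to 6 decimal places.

2.240054

Error is O(h^2); halving h shrinks it by 2^2 = 4.
4*2.2409036199 = 8.9636144796; 8.9636144796 − 2.2434534561 = 6.7201610235
Extrapolated: 6.7201610235 / 3 = 2.2400536745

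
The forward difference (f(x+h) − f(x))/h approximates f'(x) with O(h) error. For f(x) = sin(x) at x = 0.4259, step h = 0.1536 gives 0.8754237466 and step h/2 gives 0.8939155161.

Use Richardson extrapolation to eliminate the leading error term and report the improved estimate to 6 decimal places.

0.912407

Order 1 gives 2^r = 2 and 2^r − 1 = 1.
2^1*A(h/2) = 1.7878310322; minus A(h) gives 0.9124072856.
Divide by 2^1 − 1 = 1.
So the Richardson estimate is 0.9124072856.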